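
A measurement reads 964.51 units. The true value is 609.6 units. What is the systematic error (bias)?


Systematic error = measured - true
= 964.51 - 609.6
= 354.9100

354.9100


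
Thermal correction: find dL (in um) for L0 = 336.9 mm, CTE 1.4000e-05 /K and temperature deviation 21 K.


dL = L * alpha * dT
= 336.9 * 1.4000e-05 * 21
= 0.0990486 mm
dL_um = 0.0990486 * 1000 = 99.0486 um

99.0486


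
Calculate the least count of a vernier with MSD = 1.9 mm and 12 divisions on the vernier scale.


LC = MSD / n_div
= 1.9 / 12
= 0.1583

0.1583


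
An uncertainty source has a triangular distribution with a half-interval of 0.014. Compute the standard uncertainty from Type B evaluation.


u_B = half_width / sqrt(6)
u_B = 0.014 / 2.4494897
u_B = 0.0057

0.0057


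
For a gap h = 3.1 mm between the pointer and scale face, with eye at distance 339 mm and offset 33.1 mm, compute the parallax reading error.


error = h * offset / d
= 3.1 * 33.1 / 339
= 0.3027

0.3027


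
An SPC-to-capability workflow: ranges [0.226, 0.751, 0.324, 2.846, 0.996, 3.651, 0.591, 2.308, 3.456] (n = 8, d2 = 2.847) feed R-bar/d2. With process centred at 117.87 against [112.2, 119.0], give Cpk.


R_bar = (0.226 + 0.751 + 0.324 + 2.846 + 0.996 + 3.651 + 0.591 + 2.308 + 3.456) / 9 = 1.6832222
sigma = R_bar / d2 = 1.6832222 / 2.847 = 0.59122662
Cp = (USL - LSL)/(6*sigma) = (119.0 - 112.2)/(6*0.59122662) = 1.9169
Cpu = (119.0 - 117.87)/(3*0.59122662) = 0.6371
Cpl = (117.87 - 112.2)/(3*0.59122662) = 3.1967
Cpk = min(Cpu, Cpl) = 0.6371

0.6371


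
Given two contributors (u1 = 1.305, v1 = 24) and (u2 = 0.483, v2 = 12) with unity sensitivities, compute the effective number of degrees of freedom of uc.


uc = sqrt(u1^2 + u2^2) = sqrt(1.305^2 + 0.483^2) = 1.391515
v_eff = uc^4 / (u1^4/v1 + u2^4/v2)
= 1.391515^4 / (1.305^4/24 + 0.483^4/12)
= 3.7493119 / 0.1253809
v_eff = 29.9034

29.9034


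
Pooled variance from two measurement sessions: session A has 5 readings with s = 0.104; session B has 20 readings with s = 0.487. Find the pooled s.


s_p = sqrt(((n1-1)*s1^2 + (n2-1)*s2^2) / (n1+n2-2))
numerator = (5-1)*0.104^2 + (20-1)*0.487^2 = 0.043264 + 4.506211 = 4.549475
denominator = 5 + 20 - 2 = 23
s_p^2 = 4.549475 / 23 = 0.19780326
s_p = sqrt(0.19780326) = 0.4448

0.4448


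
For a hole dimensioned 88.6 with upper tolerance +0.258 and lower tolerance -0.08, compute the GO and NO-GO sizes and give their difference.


GO = nominal - lower_tol (smallest hole = maximum material condition)
GO = 88.6 - 0.08 = 88.52
NO-GO = nominal + upper_tol (largest hole = least material condition)
NO-GO = 88.6 + 0.258 = 88.858
spread = NO-GO - GO = 88.858 - 88.52 = 0.3380

0.3380


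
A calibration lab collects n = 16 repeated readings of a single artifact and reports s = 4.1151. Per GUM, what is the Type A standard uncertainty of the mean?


u_A = s / sqrt(n)
u_A = 4.1151 / sqrt(16)
u_A = 4.1151 / 4
u_A = 1.0288

1.0288


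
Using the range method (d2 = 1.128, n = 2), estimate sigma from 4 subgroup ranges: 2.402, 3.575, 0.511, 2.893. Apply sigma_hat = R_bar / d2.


R_bar = (2.402 + 3.575 + 0.511 + 2.893) / 4
R_bar = 9.381 / 4 = 2.34525
sigma_hat = R_bar / d2 = 2.34525 / 1.128 = 2.0791

2.0791


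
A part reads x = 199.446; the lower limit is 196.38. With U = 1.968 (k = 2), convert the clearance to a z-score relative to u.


u = U / k = 1.968 / 2 = 0.984
margin = |LSL - x| = |196.38 - 199.446| = 3.066
z = margin / u = 3.066 / 0.984
z = 3.1159

3.1159


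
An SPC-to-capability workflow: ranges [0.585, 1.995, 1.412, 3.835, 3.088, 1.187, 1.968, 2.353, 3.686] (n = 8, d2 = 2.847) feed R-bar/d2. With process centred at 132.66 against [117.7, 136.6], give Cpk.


R_bar = (0.585 + 1.995 + 1.412 + 3.835 + 3.088 + 1.187 + 1.968 + 2.353 + 3.686) / 9 = 2.2343333
sigma = R_bar / d2 = 2.2343333 / 2.847 = 0.7848027
Cp = (USL - LSL)/(6*sigma) = (136.6 - 117.7)/(6*0.7848027) = 4.0137
Cpu = (136.6 - 132.66)/(3*0.7848027) = 1.6735
Cpl = (132.66 - 117.7)/(3*0.7848027) = 6.3540
Cpk = min(Cpu, Cpl) = 1.6735

1.6735


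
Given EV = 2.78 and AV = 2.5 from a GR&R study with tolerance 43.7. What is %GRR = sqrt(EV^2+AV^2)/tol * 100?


GRR = sqrt(EV^2 + AV^2) = sqrt(2.78^2 + 2.5^2) = 3.7387699
%GRR = GRR / tol * 100 = 3.7387699 / 43.7 * 100
%GRR = 8.5555

8.5555


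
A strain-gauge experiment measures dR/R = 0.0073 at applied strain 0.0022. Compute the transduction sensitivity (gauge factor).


GF = (dR/R) / epsilon
= 0.0073 / 0.0022
= 3.3182

3.3182


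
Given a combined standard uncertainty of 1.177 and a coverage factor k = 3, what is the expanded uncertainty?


U = k * uc
U = 3 * 1.177
U = 3.5310

3.5310


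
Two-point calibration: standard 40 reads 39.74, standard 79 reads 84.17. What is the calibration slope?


slope = (y2 - y1) / (x2 - x1)
= (84.17 - 39.74) / (79 - 40)
= 44.4300 / 39
= 1.1392

1.1392


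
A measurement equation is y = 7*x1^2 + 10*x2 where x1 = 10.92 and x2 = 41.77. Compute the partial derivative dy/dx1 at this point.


y = 7*x1^2 + 10*x2
dy/dx1 = 2*7*x1
Evaluate at x1 = 10.92: c1 = 14 * 10.92
c1 = 152.8800

152.8800


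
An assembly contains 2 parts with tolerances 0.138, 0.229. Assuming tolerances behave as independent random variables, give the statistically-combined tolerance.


RSS = sqrt(0.138^2 + 0.229^2)
= sqrt(0.071485)
= 0.2674

0.2674


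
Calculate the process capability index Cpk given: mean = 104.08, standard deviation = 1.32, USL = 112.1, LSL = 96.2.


Cpu = (USL - mean) / (3*sigma) = (112.1 - 104.08) / (3*1.32) = 2.0253
Cpl = (mean - LSL) / (3*sigma) = (104.08 - 96.2) / (3*1.32) = 1.9899
Cpk = min(Cpu, Cpl) = 1.9899

1.9899


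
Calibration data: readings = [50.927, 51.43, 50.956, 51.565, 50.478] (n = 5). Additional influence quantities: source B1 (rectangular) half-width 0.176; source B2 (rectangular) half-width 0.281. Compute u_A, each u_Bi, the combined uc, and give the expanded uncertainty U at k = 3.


mean = (50.927 + 51.43 + 50.956 + 51.565 + 50.478) / 5 = 51.0712
s = sqrt(sum((x - mean)^2)/(n-1)) = 0.43546722
u_A = s / sqrt(n) = 0.43546722 / sqrt(5) = 0.19474686
u_B1 = 0.176 / sqrt(3) = 0.10161365
u_B2 = 0.281 / sqrt(3) = 0.16223543
uc = sqrt(0.19474686^2 + 0.10161365^2 + 0.16223543^2) = 0.27307876
U = k * uc = 3 * 0.27307876
U = 0.8192

0.8192


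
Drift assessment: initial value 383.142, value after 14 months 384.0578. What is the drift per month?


rate = (v2 - v1) / months
= (384.0578 - 383.142) / 14
= 0.9158 / 14
= 0.0654

0.0654


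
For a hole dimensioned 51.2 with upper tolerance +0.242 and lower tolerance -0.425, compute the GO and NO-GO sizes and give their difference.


GO = nominal - lower_tol (smallest hole = maximum material condition)
GO = 51.2 - 0.425 = 50.775
NO-GO = nominal + upper_tol (largest hole = least material condition)
NO-GO = 51.2 + 0.242 = 51.442
spread = NO-GO - GO = 51.442 - 50.775 = 0.6670

0.6670


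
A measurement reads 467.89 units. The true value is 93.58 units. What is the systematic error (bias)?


Systematic error = measured - true
= 467.89 - 93.58
= 374.3100

374.3100


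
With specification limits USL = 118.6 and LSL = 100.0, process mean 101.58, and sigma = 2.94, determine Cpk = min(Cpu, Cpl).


Cpu = (USL - mean) / (3*sigma) = (118.6 - 101.58) / (3*2.94) = 1.9297
Cpl = (mean - LSL) / (3*sigma) = (101.58 - 100.0) / (3*2.94) = 0.1791
Cpk = min(Cpu, Cpl) = 0.1791

0.1791


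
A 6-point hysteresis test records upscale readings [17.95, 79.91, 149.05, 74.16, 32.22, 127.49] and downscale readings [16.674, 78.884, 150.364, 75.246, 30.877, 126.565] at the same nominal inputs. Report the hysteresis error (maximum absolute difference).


|17.95 - 16.674| = 1.2760
|79.91 - 78.884| = 1.0260
|149.05 - 150.364| = 1.3140
|74.16 - 75.246| = 1.0860
|32.22 - 30.877| = 1.3430
|127.49 - 126.565| = 0.9250
hysteresis = max(diffs) = 1.3430

1.3430


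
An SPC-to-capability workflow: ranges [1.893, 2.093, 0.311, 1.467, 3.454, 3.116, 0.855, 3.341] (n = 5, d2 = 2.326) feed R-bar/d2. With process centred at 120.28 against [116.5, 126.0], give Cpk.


R_bar = (1.893 + 2.093 + 0.311 + 1.467 + 3.454 + 3.116 + 0.855 + 3.341) / 8 = 2.06625
sigma = R_bar / d2 = 2.06625 / 2.326 = 0.8883276
Cp = (USL - LSL)/(6*sigma) = (126.0 - 116.5)/(6*0.8883276) = 1.7824
Cpu = (126.0 - 120.28)/(3*0.8883276) = 2.1464
Cpl = (120.28 - 116.5)/(3*0.8883276) = 1.4184
Cpk = min(Cpu, Cpl) = 1.4184

1.4184


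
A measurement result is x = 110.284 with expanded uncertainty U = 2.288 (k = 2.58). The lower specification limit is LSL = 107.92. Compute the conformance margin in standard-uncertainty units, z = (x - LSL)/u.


u = U / k = 2.288 / 2.58 = 0.88682171
margin = |LSL - x| = |107.92 - 110.284| = 2.364
z = margin / u = 2.364 / 0.88682171
z = 2.6657

2.6657


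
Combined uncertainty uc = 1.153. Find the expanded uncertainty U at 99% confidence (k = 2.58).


U = k * uc
U = 2.58 * 1.153
U = 2.9747

2.9747


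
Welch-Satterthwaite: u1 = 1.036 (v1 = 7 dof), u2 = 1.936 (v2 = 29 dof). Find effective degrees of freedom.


uc = sqrt(u1^2 + u2^2) = sqrt(1.036^2 + 1.936^2) = 2.1957668
v_eff = uc^4 / (u1^4/v1 + u2^4/v2)
= 2.1957668^4 / (1.036^4/7 + 1.936^4/29)
= 23.245819 / 0.64898783
v_eff = 35.8186

35.8186


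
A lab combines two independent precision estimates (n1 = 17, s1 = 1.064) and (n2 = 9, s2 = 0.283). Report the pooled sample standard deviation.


s_p = sqrt(((n1-1)*s1^2 + (n2-1)*s2^2) / (n1+n2-2))
numerator = (17-1)*1.064^2 + (9-1)*0.283^2 = 18.113536 + 0.640712 = 18.754248
denominator = 17 + 9 - 2 = 24
s_p^2 = 18.754248 / 24 = 0.781427
s_p = sqrt(0.781427) = 0.8840

0.8840


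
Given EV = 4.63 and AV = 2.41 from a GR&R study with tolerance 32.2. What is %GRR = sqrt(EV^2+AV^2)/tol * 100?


GRR = sqrt(EV^2 + AV^2) = sqrt(4.63^2 + 2.41^2) = 5.2196743
%GRR = GRR / tol * 100 = 5.2196743 / 32.2 * 100
%GRR = 16.2102

16.2102


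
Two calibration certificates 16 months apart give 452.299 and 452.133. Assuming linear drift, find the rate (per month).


rate = (v2 - v1) / months
= (452.133 - 452.299) / 16
= -0.1660 / 16
= -0.0104

-0.0104


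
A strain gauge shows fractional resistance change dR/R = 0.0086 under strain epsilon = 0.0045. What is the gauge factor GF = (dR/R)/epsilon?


GF = (dR/R) / epsilon
= 0.0086 / 0.0045
= 1.9111

1.9111


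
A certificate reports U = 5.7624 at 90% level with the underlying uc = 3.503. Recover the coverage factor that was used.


k = U / uc
k = 5.7624 / 3.503
k = 1.645

1.645


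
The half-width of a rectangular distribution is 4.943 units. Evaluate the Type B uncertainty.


u_B = half_width / sqrt(3)
u_B = 4.943 / 1.7320508
u_B = 2.8538

2.8538


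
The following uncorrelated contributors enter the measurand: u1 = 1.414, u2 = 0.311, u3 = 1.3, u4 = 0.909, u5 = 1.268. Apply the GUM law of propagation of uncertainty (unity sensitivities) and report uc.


uc = sqrt(1.414^2 + 0.311^2 + 1.3^2 + 0.909^2 + 1.268^2)
uc = sqrt(6.220222)
uc = 2.4940

2.4940


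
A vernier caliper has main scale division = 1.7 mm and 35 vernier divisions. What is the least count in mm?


LC = MSD / n_div
= 1.7 / 35
= 0.0486

0.0486


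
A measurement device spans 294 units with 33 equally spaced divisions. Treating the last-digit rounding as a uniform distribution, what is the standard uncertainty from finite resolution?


resolution = range / divisions
resolution = 294 / 33 = 8.9090909
u_res = resolution / (2*sqrt(3))
u_res = 8.9090909 / 3.4641016
u_res = 2.5718

2.5718


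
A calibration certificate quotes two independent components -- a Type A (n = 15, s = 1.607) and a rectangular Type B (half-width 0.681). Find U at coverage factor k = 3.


u_A = s / sqrt(n) = 1.607 / sqrt(15) = 0.41492562
u_B = half_width / sqrt(3) = 0.681 / sqrt(3) = 0.39317553
uc = sqrt(u_A^2 + u_B^2) = sqrt(0.41492562^2 + 0.39317553^2) = 0.57162074
U = k * uc = 3 * 0.57162074
U = 1.7149

1.7149


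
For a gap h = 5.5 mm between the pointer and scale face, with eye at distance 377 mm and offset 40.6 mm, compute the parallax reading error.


error = h * offset / d
= 5.5 * 40.6 / 377
= 0.5923

0.5923


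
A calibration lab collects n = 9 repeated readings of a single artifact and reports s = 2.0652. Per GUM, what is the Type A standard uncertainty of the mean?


u_A = s / sqrt(n)
u_A = 2.0652 / sqrt(9)
u_A = 2.0652 / 3
u_A = 0.6884

0.6884


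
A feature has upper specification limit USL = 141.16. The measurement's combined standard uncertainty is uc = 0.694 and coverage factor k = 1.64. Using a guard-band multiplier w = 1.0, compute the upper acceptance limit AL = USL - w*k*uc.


U = k * uc = 1.64 * 0.694 = 1.13816
guard band g = w * U = 1.0 * 1.13816 = 1.13816
AL = USL - g = 141.16 - 1.13816
AL = 140.0218

140.0218


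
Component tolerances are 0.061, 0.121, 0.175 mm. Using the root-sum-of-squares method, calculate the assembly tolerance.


RSS = sqrt(0.061^2 + 0.121^2 + 0.175^2)
= sqrt(0.048987)
= 0.2213

0.2213


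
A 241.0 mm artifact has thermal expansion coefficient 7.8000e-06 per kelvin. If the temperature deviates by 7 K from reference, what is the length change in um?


dL = L * alpha * dT
= 241.0 * 7.8000e-06 * 7
= 0.0131586 mm
dL_um = 0.0131586 * 1000 = 13.1586 um

13.1586


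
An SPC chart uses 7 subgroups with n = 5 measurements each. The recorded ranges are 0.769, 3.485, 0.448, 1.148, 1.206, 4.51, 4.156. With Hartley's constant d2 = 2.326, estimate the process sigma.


R_bar = (0.769 + 3.485 + 0.448 + 1.148 + 1.206 + 4.51 + 4.156) / 7
R_bar = 15.722 / 7 = 2.246
sigma_hat = R_bar / d2 = 2.246 / 2.326 = 0.9656

0.9656


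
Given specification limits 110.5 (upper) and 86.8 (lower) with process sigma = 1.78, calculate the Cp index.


Cp = (USL - LSL) / (6 * sigma)
= (110.5 - 86.8) / (6 * 1.78)
= 23.7000 / 10.6800
= 2.2191

2.2191


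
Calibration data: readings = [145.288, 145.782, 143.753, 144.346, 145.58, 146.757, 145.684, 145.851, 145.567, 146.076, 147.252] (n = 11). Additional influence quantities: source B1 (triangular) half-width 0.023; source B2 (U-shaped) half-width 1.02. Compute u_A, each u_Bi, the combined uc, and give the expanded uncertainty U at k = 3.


mean = (145.288 + 145.782 + 143.753 + 144.346 + 145.58 + 146.757 + 145.684 + 145.851 + 145.567 + 146.076 + 147.252) / 11 = 145.6305455
s = sqrt(sum((x - mean)^2)/(n-1)) = 0.97313949
u_A = s / sqrt(n) = 0.97313949 / sqrt(11) = 0.2934126
u_B1 = 0.023 / sqrt(6) = 0.0093897107
u_B2 = 1.02 / sqrt(2) = 0.72124892
uc = sqrt(0.2934126^2 + 0.0093897107^2 + 0.72124892^2) = 0.77870349
U = k * uc = 3 * 0.77870349
U = 2.3361

2.3361


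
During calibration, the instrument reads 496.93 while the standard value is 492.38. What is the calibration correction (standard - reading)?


Correction = standard - reading
= 492.38 - 496.93
= -4.5500

-4.5500


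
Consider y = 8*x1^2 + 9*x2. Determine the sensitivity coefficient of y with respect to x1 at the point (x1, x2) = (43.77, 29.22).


y = 8*x1^2 + 9*x2
dy/dx1 = 2*8*x1
Evaluate at x1 = 43.77: c1 = 16 * 43.77
c1 = 700.3200

700.3200


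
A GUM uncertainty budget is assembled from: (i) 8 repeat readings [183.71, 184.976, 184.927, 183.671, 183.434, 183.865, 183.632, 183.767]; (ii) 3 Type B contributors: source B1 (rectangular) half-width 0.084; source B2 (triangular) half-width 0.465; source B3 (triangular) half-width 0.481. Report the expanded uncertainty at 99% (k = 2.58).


mean = (183.71 + 184.976 + 184.927 + 183.671 + 183.434 + 183.865 + 183.632 + 183.767) / 8 = 183.99775
s = sqrt(sum((x - mean)^2)/(n-1)) = 0.6014862
u_A = s / sqrt(n) = 0.6014862 / sqrt(8) = 0.21265749
u_B1 = 0.084 / sqrt(3) = 0.048497423
u_B2 = 0.465 / sqrt(6) = 0.18983546
u_B3 = 0.481 / sqrt(6) = 0.19636743
uc = sqrt(0.21265749^2 + 0.048497423^2 + 0.18983546^2 + 0.19636743^2) = 0.34953237
U = k * uc = 2.58 * 0.34953237
U = 0.9018

0.9018


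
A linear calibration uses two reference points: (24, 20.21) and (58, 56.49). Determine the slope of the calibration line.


slope = (y2 - y1) / (x2 - x1)
= (56.49 - 20.21) / (58 - 24)
= 36.2800 / 34
= 1.0671

1.0671


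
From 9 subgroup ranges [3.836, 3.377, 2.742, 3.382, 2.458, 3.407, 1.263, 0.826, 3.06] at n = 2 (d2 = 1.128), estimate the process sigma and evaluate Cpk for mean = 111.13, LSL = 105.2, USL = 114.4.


R_bar = (3.836 + 3.377 + 2.742 + 3.382 + 2.458 + 3.407 + 1.263 + 0.826 + 3.06) / 9 = 2.7056667
sigma = R_bar / d2 = 2.7056667 / 1.128 = 2.3986407
Cp = (USL - LSL)/(6*sigma) = (114.4 - 105.2)/(6*2.3986407) = 0.6393
Cpu = (114.4 - 111.13)/(3*2.3986407) = 0.4544
Cpl = (111.13 - 105.2)/(3*2.3986407) = 0.8241
Cpk = min(Cpu, Cpl) = 0.4544

0.4544


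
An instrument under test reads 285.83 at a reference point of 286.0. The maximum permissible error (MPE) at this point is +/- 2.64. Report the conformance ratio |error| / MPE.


e = indication - reference = 285.83 - 286.0 = -0.1700
|e| = 0.1700
ratio = |e| / MPE = 0.1700 / 2.64
ratio = 0.0644

0.0644


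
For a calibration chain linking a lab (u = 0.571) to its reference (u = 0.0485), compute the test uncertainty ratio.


TUR = u_lab / u_ref
= 0.571 / 0.0485
= 11.7732

11.7732


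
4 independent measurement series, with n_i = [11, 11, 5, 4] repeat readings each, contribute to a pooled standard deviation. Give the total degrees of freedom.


nu = sum_i (n_i - 1)
nu = ((11 - 1) + (11 - 1) + (5 - 1) + (4 - 1))
nu = 10 + 10 + 4 + 3
nu = 27

27


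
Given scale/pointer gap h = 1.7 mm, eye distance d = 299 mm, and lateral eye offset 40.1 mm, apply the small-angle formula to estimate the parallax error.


error = h * offset / d
= 1.7 * 40.1 / 299
= 0.2280

0.2280


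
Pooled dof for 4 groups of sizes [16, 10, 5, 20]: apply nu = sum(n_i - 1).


nu = sum_i (n_i - 1)
nu = ((16 - 1) + (10 - 1) + (5 - 1) + (20 - 1))
nu = 15 + 9 + 4 + 19
nu = 47

47


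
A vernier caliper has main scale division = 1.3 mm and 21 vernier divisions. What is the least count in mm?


LC = MSD / n_div
= 1.3 / 21
= 0.0619

0.0619


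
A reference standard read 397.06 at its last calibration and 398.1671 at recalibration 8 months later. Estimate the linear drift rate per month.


rate = (v2 - v1) / months
= (398.1671 - 397.06) / 8
= 1.1071 / 8
= 0.1384

0.1384


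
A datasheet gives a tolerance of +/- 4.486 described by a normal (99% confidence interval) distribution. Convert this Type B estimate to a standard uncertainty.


u_B = half_width / 2.576
u_B = 4.486 / 2.576
u_B = 1.7415

1.7415


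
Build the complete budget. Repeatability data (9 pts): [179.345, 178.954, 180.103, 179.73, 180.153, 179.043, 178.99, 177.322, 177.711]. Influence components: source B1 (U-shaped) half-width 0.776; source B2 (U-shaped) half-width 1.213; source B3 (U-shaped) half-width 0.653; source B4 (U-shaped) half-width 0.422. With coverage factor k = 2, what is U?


mean = (179.345 + 178.954 + 180.103 + 179.73 + 180.153 + 179.043 + 178.99 + 177.322 + 177.711) / 9 = 179.039
s = sqrt(sum((x - mean)^2)/(n-1)) = 0.97887205
u_A = s / sqrt(n) = 0.97887205 / sqrt(9) = 0.32629068
u_B1 = 0.776 / sqrt(2) = 0.54871486
u_B2 = 1.213 / sqrt(2) = 0.85772053
u_B3 = 0.653 / sqrt(2) = 0.46174073
u_B4 = 0.422 / sqrt(2) = 0.29839906
uc = sqrt(0.32629068^2 + 0.54871486^2 + 0.85772053^2 + 0.46174073^2 + 0.29839906^2) = 1.2022831
U = k * uc = 2 * 1.2022831
U = 2.4046

2.4046


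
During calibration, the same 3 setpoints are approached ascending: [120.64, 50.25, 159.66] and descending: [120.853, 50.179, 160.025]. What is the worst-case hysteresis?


|120.64 - 120.853| = 0.2130
|50.25 - 50.179| = 0.0710
|159.66 - 160.025| = 0.3650
hysteresis = max(diffs) = 0.3650

0.3650


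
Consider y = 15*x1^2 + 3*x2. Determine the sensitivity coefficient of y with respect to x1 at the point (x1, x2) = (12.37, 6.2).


y = 15*x1^2 + 3*x2
dy/dx1 = 2*15*x1
Evaluate at x1 = 12.37: c1 = 30 * 12.37
c1 = 371.1000

371.1000


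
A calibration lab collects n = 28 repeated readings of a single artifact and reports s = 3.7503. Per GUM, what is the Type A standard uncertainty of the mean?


u_A = s / sqrt(n)
u_A = 3.7503 / sqrt(28)
u_A = 3.7503 / 5.2915026
u_A = 0.7087

0.7087


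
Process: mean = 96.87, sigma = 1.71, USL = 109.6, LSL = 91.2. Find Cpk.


Cpu = (USL - mean) / (3*sigma) = (109.6 - 96.87) / (3*1.71) = 2.4815
Cpl = (mean - LSL) / (3*sigma) = (96.87 - 91.2) / (3*1.71) = 1.1053
Cpk = min(Cpu, Cpl) = 1.1053

1.1053


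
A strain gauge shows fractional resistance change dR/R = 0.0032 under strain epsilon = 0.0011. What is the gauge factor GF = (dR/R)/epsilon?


GF = (dR/R) / epsilon
= 0.0032 / 0.0011
= 2.9091

2.9091


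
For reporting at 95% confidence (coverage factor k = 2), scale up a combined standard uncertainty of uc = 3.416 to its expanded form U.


U = k * uc
U = 2 * 3.416
U = 6.8320

6.8320


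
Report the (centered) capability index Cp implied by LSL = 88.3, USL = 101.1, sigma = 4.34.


Cp = (USL - LSL) / (6 * sigma)
= (101.1 - 88.3) / (6 * 4.34)
= 12.8000 / 26.0400
= 0.4916

0.4916


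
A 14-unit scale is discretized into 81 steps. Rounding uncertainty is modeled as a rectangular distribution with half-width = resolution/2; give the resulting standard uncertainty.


resolution = range / divisions
resolution = 14 / 81 = 0.17283951
u_res = resolution / (2*sqrt(3))
u_res = 0.17283951 / 3.4641016
u_res = 0.0499

0.0499


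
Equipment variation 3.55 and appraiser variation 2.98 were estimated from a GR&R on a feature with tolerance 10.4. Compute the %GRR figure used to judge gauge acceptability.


GRR = sqrt(EV^2 + AV^2) = sqrt(3.55^2 + 2.98^2) = 4.6349649
%GRR = GRR / tol * 100 = 4.6349649 / 10.4 * 100
%GRR = 44.5670

44.5670


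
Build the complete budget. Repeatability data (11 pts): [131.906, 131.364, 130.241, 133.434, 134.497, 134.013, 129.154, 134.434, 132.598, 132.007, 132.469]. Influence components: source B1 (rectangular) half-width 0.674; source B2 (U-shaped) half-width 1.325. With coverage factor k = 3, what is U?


mean = (131.906 + 131.364 + 130.241 + 133.434 + 134.497 + 134.013 + 129.154 + 134.434 + 132.598 + 132.007 + 132.469) / 11 = 132.3742727
s = sqrt(sum((x - mean)^2)/(n-1)) = 1.7003456
u_A = s / sqrt(n) = 1.7003456 / sqrt(11) = 0.51267349
u_B1 = 0.674 / sqrt(3) = 0.38913408
u_B2 = 1.325 / sqrt(2) = 0.93691649
uc = sqrt(0.51267349^2 + 0.38913408^2 + 0.93691649^2) = 1.1366934
U = k * uc = 3 * 1.1366934
U = 3.4101

3.4101


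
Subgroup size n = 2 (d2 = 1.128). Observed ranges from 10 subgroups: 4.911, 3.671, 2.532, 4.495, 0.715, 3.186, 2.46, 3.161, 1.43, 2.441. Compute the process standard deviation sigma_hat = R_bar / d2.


R_bar = (4.911 + 3.671 + 2.532 + 4.495 + 0.715 + 3.186 + 2.46 + 3.161 + 1.43 + 2.441) / 10
R_bar = 29.002 / 10 = 2.9002
sigma_hat = R_bar / d2 = 2.9002 / 1.128 = 2.5711

2.5711


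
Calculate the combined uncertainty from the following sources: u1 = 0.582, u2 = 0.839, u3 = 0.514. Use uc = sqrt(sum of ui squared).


uc = sqrt(0.582^2 + 0.839^2 + 0.514^2)
uc = sqrt(1.306841)
uc = 1.1432

1.1432


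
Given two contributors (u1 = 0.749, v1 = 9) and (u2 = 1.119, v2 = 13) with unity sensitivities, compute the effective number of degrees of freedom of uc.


uc = sqrt(u1^2 + u2^2) = sqrt(0.749^2 + 1.119^2) = 1.346537
v_eff = uc^4 / (u1^4/v1 + u2^4/v2)
= 1.346537^4 / (0.749^4/9 + 1.119^4/13)
= 3.287556 / 0.15557737
v_eff = 21.1313

21.1313


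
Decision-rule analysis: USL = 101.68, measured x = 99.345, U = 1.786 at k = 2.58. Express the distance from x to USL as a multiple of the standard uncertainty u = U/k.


u = U / k = 1.786 / 2.58 = 0.69224806
margin = |USL - x| = |101.68 - 99.345| = 2.335
z = margin / u = 2.335 / 0.69224806
z = 3.3731

3.3731


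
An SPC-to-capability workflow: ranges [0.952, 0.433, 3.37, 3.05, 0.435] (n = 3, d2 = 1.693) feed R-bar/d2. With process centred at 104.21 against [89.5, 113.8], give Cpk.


R_bar = (0.952 + 0.433 + 3.37 + 3.05 + 0.435) / 5 = 1.648
sigma = R_bar / d2 = 1.648 / 1.693 = 0.97341996
Cp = (USL - LSL)/(6*sigma) = (113.8 - 89.5)/(6*0.97341996) = 4.1606
Cpu = (113.8 - 104.21)/(3*0.97341996) = 3.2840
Cpl = (104.21 - 89.5)/(3*0.97341996) = 5.0372
Cpk = min(Cpu, Cpl) = 3.2840

3.2840


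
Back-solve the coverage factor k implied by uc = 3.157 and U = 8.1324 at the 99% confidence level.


k = U / uc
k = 8.1324 / 3.157
k = 2.576

2.576


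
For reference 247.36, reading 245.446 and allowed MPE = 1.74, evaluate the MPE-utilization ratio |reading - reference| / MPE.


e = indication - reference = 245.446 - 247.36 = -1.9140
|e| = 1.9140
ratio = |e| / MPE = 1.9140 / 1.74
ratio = 1.1000

1.1000


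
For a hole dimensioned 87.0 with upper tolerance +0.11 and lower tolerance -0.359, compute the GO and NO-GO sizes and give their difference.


GO = nominal - lower_tol (smallest hole = maximum material condition)
GO = 87.0 - 0.359 = 86.641
NO-GO = nominal + upper_tol (largest hole = least material condition)
NO-GO = 87.0 + 0.11 = 87.11
spread = NO-GO - GO = 87.11 - 86.641 = 0.4690

0.4690


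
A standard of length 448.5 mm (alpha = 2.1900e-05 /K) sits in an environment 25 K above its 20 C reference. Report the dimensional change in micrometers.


dL = L * alpha * dT
= 448.5 * 2.1900e-05 * 25
= 0.2455537 mm
dL_um = 0.2455537 * 1000 = 245.5537 um

245.5537


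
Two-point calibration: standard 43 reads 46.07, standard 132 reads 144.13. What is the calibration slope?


slope = (y2 - y1) / (x2 - x1)
= (144.13 - 46.07) / (132 - 43)
= 98.0600 / 89
= 1.1018

1.1018


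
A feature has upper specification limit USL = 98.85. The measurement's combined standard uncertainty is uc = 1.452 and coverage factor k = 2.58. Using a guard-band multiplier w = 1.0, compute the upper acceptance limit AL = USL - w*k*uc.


U = k * uc = 2.58 * 1.452 = 3.74616
guard band g = w * U = 1.0 * 3.74616 = 3.74616
AL = USL - g = 98.85 - 3.74616
AL = 95.1038

95.1038


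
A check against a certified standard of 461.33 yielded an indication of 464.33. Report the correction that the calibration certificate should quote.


Correction = standard - reading
= 461.33 - 464.33
= -3.0000

-3.0000


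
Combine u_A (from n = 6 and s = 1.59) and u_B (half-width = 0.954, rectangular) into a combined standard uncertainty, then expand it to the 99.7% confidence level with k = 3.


u_A = s / sqrt(n) = 1.59 / sqrt(6) = 0.64911478
u_B = half_width / sqrt(3) = 0.954 / sqrt(3) = 0.55079216
uc = sqrt(u_A^2 + u_B^2) = sqrt(0.64911478^2 + 0.55079216^2) = 0.85130606
U = k * uc = 3 * 0.85130606
U = 2.5539

2.5539


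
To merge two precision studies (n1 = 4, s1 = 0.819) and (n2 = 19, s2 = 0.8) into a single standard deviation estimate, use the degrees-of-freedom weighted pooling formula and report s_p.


s_p = sqrt(((n1-1)*s1^2 + (n2-1)*s2^2) / (n1+n2-2))
numerator = (4-1)*0.819^2 + (19-1)*0.8^2 = 2.012283 + 11.52 = 13.532283
denominator = 4 + 19 - 2 = 21
s_p^2 = 13.532283 / 21 = 0.64439443
s_p = sqrt(0.64439443) = 0.8027

0.8027


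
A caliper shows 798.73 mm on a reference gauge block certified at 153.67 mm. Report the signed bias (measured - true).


Systematic error = measured - true
= 798.73 - 153.67
= 645.0600

645.0600


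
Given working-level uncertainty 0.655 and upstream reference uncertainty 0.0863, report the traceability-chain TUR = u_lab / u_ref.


TUR = u_lab / u_ref
= 0.655 / 0.0863
= 7.5898

7.5898


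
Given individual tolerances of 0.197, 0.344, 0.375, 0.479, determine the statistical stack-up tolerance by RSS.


RSS = sqrt(0.197^2 + 0.344^2 + 0.375^2 + 0.479^2)
= sqrt(0.527211)
= 0.7261

0.7261


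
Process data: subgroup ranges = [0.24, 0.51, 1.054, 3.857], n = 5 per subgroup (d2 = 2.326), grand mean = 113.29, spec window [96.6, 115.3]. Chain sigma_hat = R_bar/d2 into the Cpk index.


R_bar = (0.24 + 0.51 + 1.054 + 3.857) / 4 = 1.41525
sigma = R_bar / d2 = 1.41525 / 2.326 = 0.60844798
Cp = (USL - LSL)/(6*sigma) = (115.3 - 96.6)/(6*0.60844798) = 5.1223
Cpu = (115.3 - 113.29)/(3*0.60844798) = 1.1012
Cpl = (113.29 - 96.6)/(3*0.60844798) = 9.1435
Cpk = min(Cpu, Cpl) = 1.1012

1.1012


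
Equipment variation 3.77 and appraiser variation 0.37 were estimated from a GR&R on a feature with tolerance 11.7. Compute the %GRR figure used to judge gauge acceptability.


GRR = sqrt(EV^2 + AV^2) = sqrt(3.77^2 + 0.37^2) = 3.788113
%GRR = GRR / tol * 100 = 3.788113 / 11.7 * 100
%GRR = 32.3770

32.3770


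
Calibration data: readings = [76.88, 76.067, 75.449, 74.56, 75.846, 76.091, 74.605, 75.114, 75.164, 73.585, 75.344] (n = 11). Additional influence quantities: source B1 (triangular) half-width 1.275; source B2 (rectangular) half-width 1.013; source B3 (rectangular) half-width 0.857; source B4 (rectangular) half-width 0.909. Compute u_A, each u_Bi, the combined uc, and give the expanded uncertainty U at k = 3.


mean = (76.88 + 76.067 + 75.449 + 74.56 + 75.846 + 76.091 + 74.605 + 75.114 + 75.164 + 73.585 + 75.344) / 11 = 75.33681818
s = sqrt(sum((x - mean)^2)/(n-1)) = 0.89680843
u_A = s / sqrt(n) = 0.89680843 / sqrt(11) = 0.27039792
u_B1 = 1.275 / sqrt(6) = 0.52051657
u_B2 = 1.013 / sqrt(3) = 0.58485582
u_B3 = 0.857 / sqrt(3) = 0.49478918
u_B4 = 0.909 / sqrt(3) = 0.52481139
uc = sqrt(0.27039792^2 + 0.52051657^2 + 0.58485582^2 + 0.49478918^2 + 0.52481139^2) = 1.0983407
U = k * uc = 3 * 1.0983407
U = 3.2950

3.2950


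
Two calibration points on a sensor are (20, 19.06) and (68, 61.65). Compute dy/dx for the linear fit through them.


slope = (y2 - y1) / (x2 - x1)
= (61.65 - 19.06) / (68 - 20)
= 42.5900 / 48
= 0.8873

0.8873


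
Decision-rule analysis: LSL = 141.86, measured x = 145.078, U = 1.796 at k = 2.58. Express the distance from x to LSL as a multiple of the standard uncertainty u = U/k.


u = U / k = 1.796 / 2.58 = 0.69612403
margin = |LSL - x| = |141.86 - 145.078| = 3.218
z = margin / u = 3.218 / 0.69612403
z = 4.6227

4.6227


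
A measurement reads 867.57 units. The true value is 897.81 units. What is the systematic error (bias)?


Systematic error = measured - true
= 867.57 - 897.81
= -30.2400

-30.2400


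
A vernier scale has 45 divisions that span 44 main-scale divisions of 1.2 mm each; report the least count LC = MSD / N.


LC = MSD / n_div
= 1.2 / 45
= 0.0267

0.0267


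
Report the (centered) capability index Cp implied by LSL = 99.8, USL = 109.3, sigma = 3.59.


Cp = (USL - LSL) / (6 * sigma)
= (109.3 - 99.8) / (6 * 3.59)
= 9.5000 / 21.5400
= 0.4410

0.4410


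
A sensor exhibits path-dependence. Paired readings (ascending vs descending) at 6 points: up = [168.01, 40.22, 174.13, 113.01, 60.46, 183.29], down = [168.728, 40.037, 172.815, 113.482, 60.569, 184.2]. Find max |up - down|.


|168.01 - 168.728| = 0.7180
|40.22 - 40.037| = 0.1830
|174.13 - 172.815| = 1.3150
|113.01 - 113.482| = 0.4720
|60.46 - 60.569| = 0.1090
|183.29 - 184.2| = 0.9100
hysteresis = max(diffs) = 1.3150

1.3150


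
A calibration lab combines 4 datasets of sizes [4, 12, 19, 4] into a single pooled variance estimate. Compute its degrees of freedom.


nu = sum_i (n_i - 1)
nu = ((4 - 1) + (12 - 1) + (19 - 1) + (4 - 1))
nu = 3 + 11 + 18 + 3
nu = 35

35


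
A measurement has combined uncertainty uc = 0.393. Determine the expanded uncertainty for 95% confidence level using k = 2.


U = k * uc
U = 2 * 0.393
U = 0.7860

0.7860


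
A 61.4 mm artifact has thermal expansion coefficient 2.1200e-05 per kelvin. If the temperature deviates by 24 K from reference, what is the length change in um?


dL = L * alpha * dT
= 61.4 * 2.1200e-05 * 24
= 0.0312403 mm
dL_um = 0.0312403 * 1000 = 31.2403 um

31.2403


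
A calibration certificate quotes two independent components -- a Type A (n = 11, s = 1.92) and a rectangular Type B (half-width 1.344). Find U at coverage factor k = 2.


u_A = s / sqrt(n) = 1.92 / sqrt(11) = 0.57890178
u_B = half_width / sqrt(3) = 1.344 / sqrt(3) = 0.77595876
uc = sqrt(u_A^2 + u_B^2) = sqrt(0.57890178^2 + 0.77595876^2) = 0.96811119
U = k * uc = 2 * 0.96811119
U = 1.9362

1.9362


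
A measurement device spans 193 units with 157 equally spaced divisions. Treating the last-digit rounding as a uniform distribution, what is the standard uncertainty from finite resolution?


resolution = range / divisions
resolution = 193 / 157 = 1.2292994
u_res = resolution / (2*sqrt(3))
u_res = 1.2292994 / 3.4641016
u_res = 0.3549

0.3549


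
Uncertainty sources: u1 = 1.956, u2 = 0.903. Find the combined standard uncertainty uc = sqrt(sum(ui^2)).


uc = sqrt(1.956^2 + 0.903^2)
uc = sqrt(4.641345)
uc = 2.1544

2.1544


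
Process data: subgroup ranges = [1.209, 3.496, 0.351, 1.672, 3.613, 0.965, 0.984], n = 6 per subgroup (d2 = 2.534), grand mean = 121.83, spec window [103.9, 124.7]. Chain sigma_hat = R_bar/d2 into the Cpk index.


R_bar = (1.209 + 3.496 + 0.351 + 1.672 + 3.613 + 0.965 + 0.984) / 7 = 1.7557143
sigma = R_bar / d2 = 1.7557143 / 2.534 = 0.69286279
Cp = (USL - LSL)/(6*sigma) = (124.7 - 103.9)/(6*0.69286279) = 5.0034
Cpu = (124.7 - 121.83)/(3*0.69286279) = 1.3807
Cpl = (121.83 - 103.9)/(3*0.69286279) = 8.6260
Cpk = min(Cpu, Cpl) = 1.3807

1.3807


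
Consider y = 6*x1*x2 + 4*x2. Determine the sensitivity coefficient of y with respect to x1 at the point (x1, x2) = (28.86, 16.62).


y = 6*x1*x2 + 4*x2
dy/dx1 = 6*x2
Evaluate at x2 = 16.62: c1 = 6 * 16.62
c1 = 99.7200

99.7200


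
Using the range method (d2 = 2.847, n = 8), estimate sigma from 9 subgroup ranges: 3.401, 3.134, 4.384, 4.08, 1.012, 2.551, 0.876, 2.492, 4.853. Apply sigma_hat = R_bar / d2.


R_bar = (3.401 + 3.134 + 4.384 + 4.08 + 1.012 + 2.551 + 0.876 + 2.492 + 4.853) / 9
R_bar = 26.783 / 9 = 2.9758889
sigma_hat = R_bar / d2 = 2.9758889 / 2.847 = 1.0453

1.0453


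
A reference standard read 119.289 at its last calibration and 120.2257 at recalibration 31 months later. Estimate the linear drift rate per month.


rate = (v2 - v1) / months
= (120.2257 - 119.289) / 31
= 0.9367 / 31
= 0.0302

0.0302


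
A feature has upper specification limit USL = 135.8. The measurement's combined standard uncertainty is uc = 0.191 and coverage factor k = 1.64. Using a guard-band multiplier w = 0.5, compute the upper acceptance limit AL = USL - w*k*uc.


U = k * uc = 1.64 * 0.191 = 0.31324
guard band g = w * U = 0.5 * 0.31324 = 0.15662
AL = USL - g = 135.8 - 0.15662
AL = 135.6434

135.6434


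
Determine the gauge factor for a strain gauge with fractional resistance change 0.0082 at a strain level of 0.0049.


GF = (dR/R) / epsilon
= 0.0082 / 0.0049
= 1.6735

1.6735


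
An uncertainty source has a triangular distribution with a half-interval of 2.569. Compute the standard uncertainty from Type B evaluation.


u_B = half_width / sqrt(6)
u_B = 2.569 / 2.4494897
u_B = 1.0488

1.0488


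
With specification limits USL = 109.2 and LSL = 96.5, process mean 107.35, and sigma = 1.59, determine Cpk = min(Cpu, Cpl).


Cpu = (USL - mean) / (3*sigma) = (109.2 - 107.35) / (3*1.59) = 0.3878
Cpl = (mean - LSL) / (3*sigma) = (107.35 - 96.5) / (3*1.59) = 2.2746
Cpk = min(Cpu, Cpl) = 0.3878

0.3878


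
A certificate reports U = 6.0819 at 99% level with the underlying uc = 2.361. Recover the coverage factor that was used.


k = U / uc
k = 6.0819 / 2.361
k = 2.576

2.576


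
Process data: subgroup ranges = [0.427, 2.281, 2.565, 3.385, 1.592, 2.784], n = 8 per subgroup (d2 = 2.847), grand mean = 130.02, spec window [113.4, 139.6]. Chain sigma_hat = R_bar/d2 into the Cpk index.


R_bar = (0.427 + 2.281 + 2.565 + 3.385 + 1.592 + 2.784) / 6 = 2.1723333
sigma = R_bar / d2 = 2.1723333 / 2.847 = 0.7630254
Cp = (USL - LSL)/(6*sigma) = (139.6 - 113.4)/(6*0.7630254) = 5.7228
Cpu = (139.6 - 130.02)/(3*0.7630254) = 4.1851
Cpl = (130.02 - 113.4)/(3*0.7630254) = 7.2606
Cpk = min(Cpu, Cpl) = 4.1851

4.1851


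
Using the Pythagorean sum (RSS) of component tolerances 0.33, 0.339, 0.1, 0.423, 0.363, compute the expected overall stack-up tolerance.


RSS = sqrt(0.33^2 + 0.339^2 + 0.1^2 + 0.423^2 + 0.363^2)
= sqrt(0.544519)
= 0.7379

0.7379


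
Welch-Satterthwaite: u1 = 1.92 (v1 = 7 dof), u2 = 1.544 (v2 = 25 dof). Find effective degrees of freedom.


uc = sqrt(u1^2 + u2^2) = sqrt(1.92^2 + 1.544^2) = 2.4638052
v_eff = uc^4 / (u1^4/v1 + u2^4/v2)
= 2.4638052^4 / (1.92^4/7 + 1.544^4/25)
= 36.84898 / 2.1686896
v_eff = 16.9914

16.9914


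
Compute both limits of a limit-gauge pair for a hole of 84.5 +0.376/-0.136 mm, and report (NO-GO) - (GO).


GO = nominal - lower_tol (smallest hole = maximum material condition)
GO = 84.5 - 0.136 = 84.364
NO-GO = nominal + upper_tol (largest hole = least material condition)
NO-GO = 84.5 + 0.376 = 84.876
spread = NO-GO - GO = 84.876 - 84.364 = 0.5120

0.5120


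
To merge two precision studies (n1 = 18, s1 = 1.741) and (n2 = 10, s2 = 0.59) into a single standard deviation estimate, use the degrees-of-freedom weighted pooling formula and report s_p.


s_p = sqrt(((n1-1)*s1^2 + (n2-1)*s2^2) / (n1+n2-2))
numerator = (18-1)*1.741^2 + (10-1)*0.59^2 = 51.528377 + 3.1329 = 54.661277
denominator = 18 + 10 - 2 = 26
s_p^2 = 54.661277 / 26 = 2.1023568
s_p = sqrt(2.1023568) = 1.4500

1.4500


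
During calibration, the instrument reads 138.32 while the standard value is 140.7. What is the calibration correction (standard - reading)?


Correction = standard - reading
= 140.7 - 138.32
= 2.3800

2.3800


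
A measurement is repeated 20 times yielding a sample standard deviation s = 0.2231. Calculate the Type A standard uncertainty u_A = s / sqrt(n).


u_A = s / sqrt(n)
u_A = 0.2231 / sqrt(20)
u_A = 0.2231 / 4.472136
u_A = 0.0499

0.0499


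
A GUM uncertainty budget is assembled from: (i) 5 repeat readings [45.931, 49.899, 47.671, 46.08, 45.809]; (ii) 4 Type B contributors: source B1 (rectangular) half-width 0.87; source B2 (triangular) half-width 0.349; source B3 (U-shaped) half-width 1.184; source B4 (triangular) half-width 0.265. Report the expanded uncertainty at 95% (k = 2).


mean = (45.931 + 49.899 + 47.671 + 46.08 + 45.809) / 5 = 47.078
s = sqrt(sum((x - mean)^2)/(n-1)) = 1.7486898
u_A = s / sqrt(n) = 1.7486898 / sqrt(5) = 0.78203785
u_B1 = 0.87 / sqrt(3) = 0.50229473
u_B2 = 0.349 / sqrt(6) = 0.14247865
u_B3 = 1.184 / sqrt(2) = 0.83721443
u_B4 = 0.265 / sqrt(6) = 0.1081858
uc = sqrt(0.78203785^2 + 0.50229473^2 + 0.14247865^2 + 0.83721443^2 + 0.1081858^2) = 1.2636517
U = k * uc = 2 * 1.2636517
U = 2.5273

2.5273


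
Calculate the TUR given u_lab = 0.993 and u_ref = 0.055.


TUR = u_lab / u_ref
= 0.993 / 0.055
= 18.0545

18.0545


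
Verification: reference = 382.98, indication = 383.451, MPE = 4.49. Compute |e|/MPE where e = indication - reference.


e = indication - reference = 383.451 - 382.98 = 0.4710
|e| = 0.4710
ratio = |e| / MPE = 0.4710 / 4.49
ratio = 0.1049

0.1049


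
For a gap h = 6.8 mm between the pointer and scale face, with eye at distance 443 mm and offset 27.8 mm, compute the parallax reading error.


error = h * offset / d
= 6.8 * 27.8 / 443
= 0.4267

0.4267


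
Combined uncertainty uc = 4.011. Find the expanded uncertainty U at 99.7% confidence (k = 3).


U = k * uc
U = 3 * 4.011
U = 12.0330

12.0330


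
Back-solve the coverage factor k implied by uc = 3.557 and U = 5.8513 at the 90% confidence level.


k = U / uc
k = 5.8513 / 3.557
k = 1.645

1.645


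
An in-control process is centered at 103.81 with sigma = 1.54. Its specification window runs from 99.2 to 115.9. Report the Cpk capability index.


Cpu = (USL - mean) / (3*sigma) = (115.9 - 103.81) / (3*1.54) = 2.6169
Cpl = (mean - LSL) / (3*sigma) = (103.81 - 99.2) / (3*1.54) = 0.9978
Cpk = min(Cpu, Cpl) = 0.9978

0.9978


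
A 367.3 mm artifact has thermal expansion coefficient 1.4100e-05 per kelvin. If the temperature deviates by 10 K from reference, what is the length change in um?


dL = L * alpha * dT
= 367.3 * 1.4100e-05 * 10
= 0.0517893 mm
dL_um = 0.0517893 * 1000 = 51.7893 um

51.7893


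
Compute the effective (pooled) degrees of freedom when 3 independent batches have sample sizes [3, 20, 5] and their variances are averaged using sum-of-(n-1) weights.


nu = sum_i (n_i - 1)
nu = ((3 - 1) + (20 - 1) + (5 - 1))
nu = 2 + 19 + 4
nu = 25

25
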